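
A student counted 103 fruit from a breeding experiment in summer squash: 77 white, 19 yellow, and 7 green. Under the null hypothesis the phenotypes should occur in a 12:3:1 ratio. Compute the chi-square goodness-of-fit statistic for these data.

The 12:3:1 ratio has 16 parts, so with N = 103 the expected counts are:
  white: 103 × 12/16 = 77.25
  yellow: 103 × 3/16 = 19.3125
  green: 103 × 1/16 = 6.4375
χ² = Σ (O − E)² / E
  white: (77 − 77.25)² / 77.25 = 0.0008
  yellow: (19 − 19.3125)² / 19.3125 = 0.0051
  green: (7 − 6.4375)² / 6.4375 = 0.0492
χ² = 0.0008 + 0.0051 + 0.0492 = 0.0551 ≈ 0.055

0.055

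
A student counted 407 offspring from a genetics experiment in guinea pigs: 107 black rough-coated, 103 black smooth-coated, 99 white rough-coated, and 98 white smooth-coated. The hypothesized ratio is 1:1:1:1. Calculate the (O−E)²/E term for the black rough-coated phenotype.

Under the 1:1:1:1 hypothesis (Σ ratio = 4, N = 407):
  black rough-coated: 407 × 1/4 = 101.75
  black smooth-coated: 407 × 1/4 = 101.75
  white rough-coated: 407 × 1/4 = 101.75
  white smooth-coated: 407 × 1/4 = 101.75
Contribution of black rough-coated: (107 − 101.75)² / 101.75 = 0.2709

0.271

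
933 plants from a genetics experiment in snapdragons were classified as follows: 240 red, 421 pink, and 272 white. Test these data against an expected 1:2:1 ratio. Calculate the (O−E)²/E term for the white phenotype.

Expected counts for N = 933 under a 1:2:1 ratio (total parts = 4):
  red: 933 × 1/4 = 233.25
  pink: 933 × 2/4 = 466.5
  white: 933 × 1/4 = 233.25
Contribution of white: (272 − 233.25)² / 233.25 = 6.4376

6.438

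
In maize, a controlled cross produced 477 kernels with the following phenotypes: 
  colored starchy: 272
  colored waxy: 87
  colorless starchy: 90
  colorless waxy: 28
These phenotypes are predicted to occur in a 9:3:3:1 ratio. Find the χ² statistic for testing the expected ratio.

The 9:3:3:1 ratio has 16 parts, so with N = 477 the expected counts are:
  colored starchy: 477 × 9/16 = 268.3125
  colored waxy: 477 × 3/16 = 89.4375
  colorless starchy: 477 × 3/16 = 89.4375
  colorless waxy: 477 × 1/16 = 29.8125
χ² = Σ (O − E)² / E
  colored starchy: (272 − 268.3125)² / 268.3125 = 0.0507
  colored waxy: (87 − 89.4375)² / 89.4375 = 0.0664
  colorless starchy: (90 − 89.4375)² / 89.4375 = 0.0035
  colorless waxy: (28 − 29.8125)² / 29.8125 = 0.1102
χ² = 0.0507 + 0.0664 + 0.0035 + 0.1102 = 0.2308 ≈ 0.231

0.231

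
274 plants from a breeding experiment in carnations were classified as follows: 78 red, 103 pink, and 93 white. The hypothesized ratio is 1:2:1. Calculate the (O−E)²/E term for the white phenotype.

8.763

Expected counts for N = 274 under a 1:2:1 ratio (total parts = 4):
  red: 274 × 1/4 = 68.5
  pink: 274 × 2/4 = 137
  white: 274 × 1/4 = 68.5
Contribution of white: (93 − 68.5)² / 68.5 = 8.7628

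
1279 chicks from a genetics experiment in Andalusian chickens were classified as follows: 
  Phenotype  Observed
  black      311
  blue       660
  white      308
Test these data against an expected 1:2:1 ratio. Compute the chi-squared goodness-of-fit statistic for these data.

1.328

Expected counts for N = 1279 under a 1:2:1 ratio (total parts = 4):
  black: 1279 × 1/4 = 319.75
  blue: 1279 × 2/4 = 639.5
  white: 1279 × 1/4 = 319.75
χ² = Σ (O − E)² / E
  black: (311 − 319.75)² / 319.75 = 0.2394
  blue: (660 − 639.5)² / 639.5 = 0.6572
  white: (308 − 319.75)² / 319.75 = 0.4318
χ² = 0.2394 + 0.6572 + 0.4318 = 1.3284 ≈ 1.328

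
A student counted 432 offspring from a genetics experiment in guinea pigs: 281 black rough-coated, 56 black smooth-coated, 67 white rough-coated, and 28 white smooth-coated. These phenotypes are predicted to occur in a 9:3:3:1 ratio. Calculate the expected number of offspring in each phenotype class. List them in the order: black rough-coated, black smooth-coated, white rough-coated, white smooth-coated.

243, 81, 81, 27

Under the 9:3:3:1 hypothesis (Σ ratio = 16, N = 432):
  black rough-coated: 432 × 9/16 = 243
  black smooth-coated: 432 × 3/16 = 81
  white rough-coated: 432 × 3/16 = 81
  white smooth-coated: 432 × 1/16 = 27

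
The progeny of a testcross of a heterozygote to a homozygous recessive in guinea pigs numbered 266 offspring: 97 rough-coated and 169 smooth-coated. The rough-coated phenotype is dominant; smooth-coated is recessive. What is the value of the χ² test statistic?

A testcross of a heterozygote (Aa × aa) gives a 1:1 phenotypic ratio.
The 1:1 ratio has 2 parts, so with N = 266 the expected counts are:
  rough-coated: 266 × 1/2 = 133
  smooth-coated: 266 × 1/2 = 133
χ² = Σ (O − E)² / E
  rough-coated: (97 − 133)² / 133 = 9.7444
  smooth-coated: (169 − 133)² / 133 = 9.7444
χ² = 9.7444 + 9.7444 = 19.4888 ≈ 19.489

19.489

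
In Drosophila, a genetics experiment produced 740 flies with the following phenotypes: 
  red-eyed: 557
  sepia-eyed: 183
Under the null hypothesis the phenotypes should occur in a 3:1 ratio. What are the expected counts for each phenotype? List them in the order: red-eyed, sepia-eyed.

Total ratio parts = 4. Expected numbers out of 740:
  red-eyed: 740 × 3/4 = 555
  sepia-eyed: 740 × 1/4 = 185

555, 185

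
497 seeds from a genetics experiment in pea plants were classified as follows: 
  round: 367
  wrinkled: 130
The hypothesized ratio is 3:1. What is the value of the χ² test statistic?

Expected counts for N = 497 under a 3:1 ratio (total parts = 4):
  round: 497 × 3/4 = 372.75
  wrinkled: 497 × 1/4 = 124.25
χ² = Σ (O − E)² / E
  round: (367 − 372.75)² / 372.75 = 0.0887
  wrinkled: (130 − 124.25)² / 124.25 = 0.2661
χ² = 0.0887 + 0.2661 = 0.3548 ≈ 0.355

0.355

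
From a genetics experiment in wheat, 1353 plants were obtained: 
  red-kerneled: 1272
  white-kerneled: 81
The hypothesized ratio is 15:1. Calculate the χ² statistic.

0.160

Total ratio parts = 16. Expected numbers out of 1353:
  red-kerneled: 1353 × 15/16 = 1268.4375
  white-kerneled: 1353 × 1/16 = 84.5625
χ² = Σ (O − E)² / E
  red-kerneled: (1272 − 1268.4375)² / 1268.4375 = 0.0100
  white-kerneled: (81 − 84.5625)² / 84.5625 = 0.1501
χ² = 0.0100 + 0.1501 = 0.1601 ≈ 0.160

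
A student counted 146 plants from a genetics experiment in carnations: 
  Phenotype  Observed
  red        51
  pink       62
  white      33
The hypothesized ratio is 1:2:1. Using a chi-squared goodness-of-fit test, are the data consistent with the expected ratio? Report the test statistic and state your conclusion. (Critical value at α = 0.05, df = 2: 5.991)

Expected counts for N = 146 under a 1:2:1 ratio (total parts = 4):
  red: 146 × 1/4 = 36.5
  pink: 146 × 2/4 = 73
  white: 146 × 1/4 = 36.5
χ² = Σ (O − E)² / E
  red: (51 − 36.5)² / 36.5 = 5.7603
  pink: (62 − 73)² / 73 = 1.6575
  white: (33 − 36.5)² / 36.5 = 0.3356
χ² = 5.7603 + 1.6575 + 0.3356 = 7.7534 ≈ 7.753
Degrees of freedom = 3 − 1 = 2; critical value at α = 0.05 is 5.991.
Since 7.753 > 5.991, we reject the null hypothesis — the data do not fit the 1:2:1 ratio.

7.753; not consistent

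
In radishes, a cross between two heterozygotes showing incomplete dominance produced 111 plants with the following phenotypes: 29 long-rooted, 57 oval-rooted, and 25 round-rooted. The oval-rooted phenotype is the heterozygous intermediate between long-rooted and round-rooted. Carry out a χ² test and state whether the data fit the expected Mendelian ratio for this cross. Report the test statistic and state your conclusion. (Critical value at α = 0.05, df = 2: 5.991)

With incomplete dominance, a heterozygote × heterozygote cross gives a 1:2:1 phenotypic ratio.
Expected counts for N = 111 under a 1:2:1 ratio (total parts = 4):
  long-rooted: 111 × 1/4 = 27.75
  oval-rooted: 111 × 2/4 = 55.5
  round-rooted: 111 × 1/4 = 27.75
χ² = Σ (O − E)² / E
  long-rooted: (29 − 27.75)² / 27.75 = 0.0563
  oval-rooted: (57 − 55.5)² / 55.5 = 0.0405
  round-rooted: (25 − 27.75)² / 27.75 = 0.2725
χ² = 0.0563 + 0.0405 + 0.2725 = 0.3693 ≈ 0.369
Degrees of freedom = 3 − 1 = 2; critical value at α = 0.05 is 5.991.
Since 0.369 < 5.991, we fail to reject the null hypothesis — the data are consistent with the 1:2:1 ratio.

0.369; consistent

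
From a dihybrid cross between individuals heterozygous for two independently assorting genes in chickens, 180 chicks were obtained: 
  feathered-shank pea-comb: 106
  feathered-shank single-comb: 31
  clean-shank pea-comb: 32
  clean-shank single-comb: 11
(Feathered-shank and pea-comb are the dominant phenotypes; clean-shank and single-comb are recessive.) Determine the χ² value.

0.543

A dihybrid F₂ with independent assortment and complete dominance at both loci gives a 9:3:3:1 phenotypic ratio.
Under the 9:3:3:1 hypothesis (Σ ratio = 16, N = 180):
  feathered-shank pea-comb: 180 × 9/16 = 101.25
  feathered-shank single-comb: 180 × 3/16 = 33.75
  clean-shank pea-comb: 180 × 3/16 = 33.75
  clean-shank single-comb: 180 × 1/16 = 11.25
χ² = Σ (O − E)² / E
  feathered-shank pea-comb: (106 − 101.25)² / 101.25 = 0.2228
  feathered-shank single-comb: (31 − 33.75)² / 33.75 = 0.2241
  clean-shank pea-comb: (32 − 33.75)² / 33.75 = 0.0907
  clean-shank single-comb: (11 − 11.25)² / 11.25 = 0.0056
χ² = 0.2228 + 0.2241 + 0.0907 + 0.0056 = 0.5432 ≈ 0.543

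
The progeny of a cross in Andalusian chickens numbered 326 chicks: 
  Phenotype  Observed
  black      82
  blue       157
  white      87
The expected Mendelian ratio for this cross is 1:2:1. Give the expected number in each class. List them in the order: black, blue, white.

81.5, 163, 81.5

Total ratio parts = 4. Expected numbers out of 326:
  black: 326 × 1/4 = 81.5
  blue: 326 × 2/4 = 163
  white: 326 × 1/4 = 81.5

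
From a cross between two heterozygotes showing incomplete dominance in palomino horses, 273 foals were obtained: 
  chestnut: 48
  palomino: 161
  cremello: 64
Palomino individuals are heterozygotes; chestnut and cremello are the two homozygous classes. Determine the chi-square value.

With incomplete dominance, a heterozygote × heterozygote cross gives a 1:2:1 phenotypic ratio.
Expected counts for N = 273 under a 1:2:1 ratio (total parts = 4):
  chestnut: 273 × 1/4 = 68.25
  palomino: 273 × 2/4 = 136.5
  cremello: 273 × 1/4 = 68.25
χ² = Σ (O − E)² / E
  chestnut: (48 − 68.25)² / 68.25 = 6.0082
  palomino: (161 − 136.5)² / 136.5 = 4.3974
  cremello: (64 − 68.25)² / 68.25 = 0.2647
χ² = 6.0082 + 4.3974 + 0.2647 = 10.6703 ≈ 10.670

10.670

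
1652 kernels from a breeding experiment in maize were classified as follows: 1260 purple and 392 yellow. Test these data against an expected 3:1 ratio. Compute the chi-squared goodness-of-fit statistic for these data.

1.424

Total ratio parts = 4. Expected numbers out of 1652:
  purple: 1652 × 3/4 = 1239
  yellow: 1652 × 1/4 = 413
χ² = Σ (O − E)² / E
  purple: (1260 − 1239)² / 1239 = 0.3559
  yellow: (392 − 413)² / 413 = 1.0678
χ² = 0.3559 + 1.0678 = 1.4237 ≈ 1.424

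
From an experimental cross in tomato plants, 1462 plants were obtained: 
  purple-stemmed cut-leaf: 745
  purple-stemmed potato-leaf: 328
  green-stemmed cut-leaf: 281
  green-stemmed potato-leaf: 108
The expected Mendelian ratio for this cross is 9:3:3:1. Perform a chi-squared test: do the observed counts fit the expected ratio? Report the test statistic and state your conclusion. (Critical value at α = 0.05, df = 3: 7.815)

The 9:3:3:1 ratio has 16 parts, so with N = 1462 the expected counts are:
  purple-stemmed cut-leaf: 1462 × 9/16 = 822.375
  purple-stemmed potato-leaf: 1462 × 3/16 = 274.125
  green-stemmed cut-leaf: 1462 × 3/16 = 274.125
  green-stemmed potato-leaf: 1462 × 1/16 = 91.375
χ² = Σ (O − E)² / E
  purple-stemmed cut-leaf: (745 − 822.375)² / 822.375 = 7.2800
  purple-stemmed potato-leaf: (328 − 274.125)² / 274.125 = 10.5883
  green-stemmed cut-leaf: (281 − 274.125)² / 274.125 = 0.1724
  green-stemmed potato-leaf: (108 − 91.375)² / 91.375 = 3.0248
χ² = 7.2800 + 10.5883 + 0.1724 + 3.0248 = 21.0655 ≈ 21.066
Degrees of freedom = 4 − 1 = 3; critical value at α = 0.05 is 7.815.
Since 21.066 > 7.815, we reject the null hypothesis — the data do not fit the 9:3:3:1 ratio.

21.066; not consistent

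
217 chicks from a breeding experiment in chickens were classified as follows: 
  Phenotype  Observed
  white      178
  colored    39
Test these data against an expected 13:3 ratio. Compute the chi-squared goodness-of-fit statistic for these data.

0.086

Total ratio parts = 16. Expected numbers out of 217:
  white: 217 × 13/16 = 176.3125
  colored: 217 × 3/16 = 40.6875
χ² = Σ (O − E)² / E
  white: (178 − 176.3125)² / 176.3125 = 0.0162
  colored: (39 − 40.6875)² / 40.6875 = 0.0700
χ² = 0.0162 + 0.0700 = 0.0862 ≈ 0.086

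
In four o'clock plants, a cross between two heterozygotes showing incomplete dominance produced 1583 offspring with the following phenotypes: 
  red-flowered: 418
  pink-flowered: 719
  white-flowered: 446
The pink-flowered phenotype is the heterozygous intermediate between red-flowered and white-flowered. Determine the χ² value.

With incomplete dominance, a heterozygote × heterozygote cross gives a 1:2:1 phenotypic ratio.
Under the 1:2:1 hypothesis (Σ ratio = 4, N = 1583):
  red-flowered: 1583 × 1/4 = 395.75
  pink-flowered: 1583 × 2/4 = 791.5
  white-flowered: 1583 × 1/4 = 395.75
χ² = Σ (O − E)² / E
  red-flowered: (418 − 395.75)² / 395.75 = 1.2509
  pink-flowered: (719 − 791.5)² / 791.5 = 6.6409
  white-flowered: (446 − 395.75)² / 395.75 = 6.3804
χ² = 1.2509 + 6.6409 + 6.3804 = 14.2722 ≈ 14.272

14.272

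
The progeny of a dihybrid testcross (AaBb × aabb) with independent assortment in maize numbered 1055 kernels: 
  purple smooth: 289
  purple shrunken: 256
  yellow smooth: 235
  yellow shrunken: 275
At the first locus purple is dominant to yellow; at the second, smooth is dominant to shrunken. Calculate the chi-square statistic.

6.259

A dihybrid testcross with independent assortment gives a 1:1:1:1 ratio.
The 1:1:1:1 ratio has 4 parts, so with N = 1055 the expected counts are:
  purple smooth: 1055 × 1/4 = 263.75
  purple shrunken: 1055 × 1/4 = 263.75
  yellow smooth: 1055 × 1/4 = 263.75
  yellow shrunken: 1055 × 1/4 = 263.75
χ² = Σ (O − E)² / E
  purple smooth: (289 − 263.75)² / 263.75 = 2.4173
  purple shrunken: (256 − 263.75)² / 263.75 = 0.2277
  yellow smooth: (235 − 263.75)² / 263.75 = 3.1339
  yellow shrunken: (275 − 263.75)² / 263.75 = 0.4799
χ² = 2.4173 + 0.2277 + 3.1339 + 0.4799 = 6.2588 ≈ 6.259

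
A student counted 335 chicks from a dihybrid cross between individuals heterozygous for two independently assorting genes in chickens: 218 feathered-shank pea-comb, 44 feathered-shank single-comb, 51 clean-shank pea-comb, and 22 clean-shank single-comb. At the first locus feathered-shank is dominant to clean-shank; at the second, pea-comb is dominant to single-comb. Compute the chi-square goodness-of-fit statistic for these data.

12.548

A dihybrid F₂ with independent assortment and complete dominance at both loci gives a 9:3:3:1 phenotypic ratio.
Expected counts for N = 335 under a 9:3:3:1 ratio (total parts = 16):
  feathered-shank pea-comb: 335 × 9/16 = 188.4375
  feathered-shank single-comb: 335 × 3/16 = 62.8125
  clean-shank pea-comb: 335 × 3/16 = 62.8125
  clean-shank single-comb: 335 × 1/16 = 20.9375
χ² = Σ (O − E)² / E
  feathered-shank pea-comb: (218 − 188.4375)² / 188.4375 = 4.6378
  feathered-shank single-comb: (44 − 62.8125)² / 62.8125 = 5.6344
  clean-shank pea-comb: (51 − 62.8125)² / 62.8125 = 2.2215
  clean-shank single-comb: (22 − 20.9375)² / 20.9375 = 0.0539
χ² = 4.6378 + 5.6344 + 2.2215 + 0.0539 = 12.5476 ≈ 12.548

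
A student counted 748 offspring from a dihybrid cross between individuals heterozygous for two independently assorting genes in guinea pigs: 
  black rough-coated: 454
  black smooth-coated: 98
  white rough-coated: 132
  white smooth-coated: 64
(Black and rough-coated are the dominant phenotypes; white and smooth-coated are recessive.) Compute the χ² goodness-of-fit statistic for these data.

22.206

A dihybrid F₂ with independent assortment and complete dominance at both loci gives a 9:3:3:1 phenotypic ratio.
Under the 9:3:3:1 hypothesis (Σ ratio = 16, N = 748):
  black rough-coated: 748 × 9/16 = 420.75
  black smooth-coated: 748 × 3/16 = 140.25
  white rough-coated: 748 × 3/16 = 140.25
  white smooth-coated: 748 × 1/16 = 46.75
χ² = Σ (O − E)² / E
  black rough-coated: (454 − 420.75)² / 420.75 = 2.6276
  black smooth-coated: (98 − 140.25)² / 140.25 = 12.7277
  white rough-coated: (132 − 140.25)² / 140.25 = 0.4853
  white smooth-coated: (64 − 46.75)² / 46.75 = 6.3650
χ² = 2.6276 + 12.7277 + 0.4853 + 6.3650 = 22.2056 ≈ 22.206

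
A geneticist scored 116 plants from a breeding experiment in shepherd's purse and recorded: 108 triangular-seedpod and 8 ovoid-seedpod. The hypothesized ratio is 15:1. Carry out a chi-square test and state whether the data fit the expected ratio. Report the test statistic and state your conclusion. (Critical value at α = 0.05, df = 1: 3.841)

0.083; consistent

The 15:1 ratio has 16 parts, so with N = 116 the expected counts are:
  triangular-seedpod: 116 × 15/16 = 108.75
  ovoid-seedpod: 116 × 1/16 = 7.25
χ² = Σ (O − E)² / E
  triangular-seedpod: (108 − 108.75)² / 108.75 = 0.0052
  ovoid-seedpod: (8 − 7.25)² / 7.25 = 0.0776
χ² = 0.0052 + 0.0776 = 0.0828 ≈ 0.083
Degrees of freedom = 2 − 1 = 1; critical value at α = 0.05 is 3.841.
Since 0.083 < 3.841, we fail to reject the null hypothesis — the data are consistent with the 15:1 ratio.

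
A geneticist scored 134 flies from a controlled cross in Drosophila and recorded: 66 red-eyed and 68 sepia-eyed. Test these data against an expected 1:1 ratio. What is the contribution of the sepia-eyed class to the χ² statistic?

The 1:1 ratio has 2 parts, so with N = 134 the expected counts are:
  red-eyed: 134 × 1/2 = 67
  sepia-eyed: 134 × 1/2 = 67
Contribution of sepia-eyed: (68 − 67)² / 67 = 0.0149

0.015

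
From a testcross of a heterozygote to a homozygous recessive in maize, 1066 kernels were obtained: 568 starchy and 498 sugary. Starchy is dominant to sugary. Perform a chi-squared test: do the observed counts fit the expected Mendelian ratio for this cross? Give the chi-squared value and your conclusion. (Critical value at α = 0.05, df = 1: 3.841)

4.597; not consistent

A testcross of a heterozygote (Aa × aa) gives a 1:1 phenotypic ratio.
Under the 1:1 hypothesis (Σ ratio = 2, N = 1066):
  starchy: 1066 × 1/2 = 533
  sugary: 1066 × 1/2 = 533
χ² = Σ (O − E)² / E
  starchy: (568 − 533)² / 533 = 2.2983
  sugary: (498 − 533)² / 533 = 2.2983
χ² = 2.2983 + 2.2983 = 4.5966 ≈ 4.597
Degrees of freedom = 2 − 1 = 1; critical value at α = 0.05 is 3.841.
Since 4.597 > 3.841, we reject the null hypothesis — the data do not fit the 1:1 ratio.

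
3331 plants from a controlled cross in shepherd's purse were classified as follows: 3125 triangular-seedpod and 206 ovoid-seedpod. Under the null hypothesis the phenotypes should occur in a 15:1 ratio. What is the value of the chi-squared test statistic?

Total ratio parts = 16. Expected numbers out of 3331:
  triangular-seedpod: 3331 × 15/16 = 3122.8125
  ovoid-seedpod: 3331 × 1/16 = 208.1875
χ² = Σ (O − E)² / E
  triangular-seedpod: (3125 − 3122.8125)² / 3122.8125 = 0.0015
  ovoid-seedpod: (206 − 208.1875)² / 208.1875 = 0.0230
χ² = 0.0015 + 0.0230 = 0.0245 ≈ 0.025

0.025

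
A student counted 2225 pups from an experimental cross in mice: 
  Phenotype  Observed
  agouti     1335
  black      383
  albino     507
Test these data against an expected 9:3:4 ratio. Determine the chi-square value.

12.725

Expected counts for N = 2225 under a 9:3:4 ratio (total parts = 16):
  agouti: 2225 × 9/16 = 1251.5625
  black: 2225 × 3/16 = 417.1875
  albino: 2225 × 4/16 = 556.25
χ² = Σ (O − E)² / E
  agouti: (1335 − 1251.5625)² / 1251.5625 = 5.5625
  black: (383 − 417.1875)² / 417.1875 = 2.8016
  albino: (507 − 556.25)² / 556.25 = 4.3606
χ² = 5.5625 + 2.8016 + 4.3606 = 12.7247 ≈ 12.725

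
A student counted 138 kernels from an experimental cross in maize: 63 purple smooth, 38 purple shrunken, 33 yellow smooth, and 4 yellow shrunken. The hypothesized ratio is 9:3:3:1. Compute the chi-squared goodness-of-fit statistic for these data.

Expected counts for N = 138 under a 9:3:3:1 ratio (total parts = 16):
  purple smooth: 138 × 9/16 = 77.625
  purple shrunken: 138 × 3/16 = 25.875
  yellow smooth: 138 × 3/16 = 25.875
  yellow shrunken: 138 × 1/16 = 8.625
χ² = Σ (O − E)² / E
  purple smooth: (63 − 77.625)² / 77.625 = 2.7554
  purple shrunken: (38 − 25.875)² / 25.875 = 5.6818
  yellow smooth: (33 − 25.875)² / 25.875 = 1.9620
  yellow shrunken: (4 − 8.625)² / 8.625 = 2.4801
χ² = 2.7554 + 5.6818 + 1.9620 + 2.4801 = 12.8793 ≈ 12.879

12.879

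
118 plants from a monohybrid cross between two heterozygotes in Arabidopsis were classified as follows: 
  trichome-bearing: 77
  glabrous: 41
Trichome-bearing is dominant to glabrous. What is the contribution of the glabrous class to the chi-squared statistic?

4.483

For a monohybrid cross between heterozygotes with complete dominance, the expected phenotypic ratio is 3:1.
Under the 3:1 hypothesis (Σ ratio = 4, N = 118):
  trichome-bearing: 118 × 3/4 = 88.5
  glabrous: 118 × 1/4 = 29.5
Contribution of glabrous: (41 − 29.5)² / 29.5 = 4.4831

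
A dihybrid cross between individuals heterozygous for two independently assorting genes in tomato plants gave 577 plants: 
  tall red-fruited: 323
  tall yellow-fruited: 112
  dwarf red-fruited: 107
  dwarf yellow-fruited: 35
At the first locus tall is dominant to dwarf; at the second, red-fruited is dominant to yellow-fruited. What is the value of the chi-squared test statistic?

A dihybrid F₂ with independent assortment and complete dominance at both loci gives a 9:3:3:1 phenotypic ratio.
Under the 9:3:3:1 hypothesis (Σ ratio = 16, N = 577):
  tall red-fruited: 577 × 9/16 = 324.5625
  tall yellow-fruited: 577 × 3/16 = 108.1875
  dwarf red-fruited: 577 × 3/16 = 108.1875
  dwarf yellow-fruited: 577 × 1/16 = 36.0625
χ² = Σ (O − E)² / E
  tall red-fruited: (323 − 324.5625)² / 324.5625 = 0.0075
  tall yellow-fruited: (112 − 108.1875)² / 108.1875 = 0.1344
  dwarf red-fruited: (107 − 108.1875)² / 108.1875 = 0.0130
  dwarf yellow-fruited: (35 − 36.0625)² / 36.0625 = 0.0313
χ² = 0.0075 + 0.1344 + 0.0130 + 0.0313 = 0.1862 ≈ 0.186

0.186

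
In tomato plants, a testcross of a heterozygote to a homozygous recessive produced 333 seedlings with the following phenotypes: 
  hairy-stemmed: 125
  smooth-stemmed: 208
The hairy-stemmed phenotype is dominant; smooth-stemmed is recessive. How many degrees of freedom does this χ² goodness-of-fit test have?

1

A testcross of a heterozygote (Aa × aa) gives a 1:1 phenotypic ratio.
A goodness-of-fit test with 2 phenotype classes has df = 2 − 1 = 1.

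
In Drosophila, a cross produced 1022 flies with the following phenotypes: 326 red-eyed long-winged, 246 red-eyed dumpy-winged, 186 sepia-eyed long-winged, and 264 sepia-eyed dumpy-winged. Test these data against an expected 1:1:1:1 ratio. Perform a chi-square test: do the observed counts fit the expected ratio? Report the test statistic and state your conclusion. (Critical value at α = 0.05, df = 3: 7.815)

38.994; not consistent

The 1:1:1:1 ratio has 4 parts, so with N = 1022 the expected counts are:
  red-eyed long-winged: 1022 × 1/4 = 255.5
  red-eyed dumpy-winged: 1022 × 1/4 = 255.5
  sepia-eyed long-winged: 1022 × 1/4 = 255.5
  sepia-eyed dumpy-winged: 1022 × 1/4 = 255.5
χ² = Σ (O − E)² / E
  red-eyed long-winged: (326 − 255.5)² / 255.5 = 19.4530
  red-eyed dumpy-winged: (246 − 255.5)² / 255.5 = 0.3532
  sepia-eyed long-winged: (186 − 255.5)² / 255.5 = 18.9051
  sepia-eyed dumpy-winged: (264 − 255.5)² / 255.5 = 0.2828
χ² = 19.4530 + 0.3532 + 18.9051 + 0.2828 = 38.9941 ≈ 38.994
Degrees of freedom = 4 − 1 = 3; critical value at α = 0.05 is 7.815.
Since 38.994 > 7.815, we reject the null hypothesis — the data do not fit the 1:1:1:1 ratio.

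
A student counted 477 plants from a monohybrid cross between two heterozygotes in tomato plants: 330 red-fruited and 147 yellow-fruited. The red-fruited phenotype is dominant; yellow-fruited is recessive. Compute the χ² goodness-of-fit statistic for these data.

For a monohybrid cross between heterozygotes with complete dominance, the expected phenotypic ratio is 3:1.
Total ratio parts = 4. Expected numbers out of 477:
  red-fruited: 477 × 3/4 = 357.75
  yellow-fruited: 477 × 1/4 = 119.25
χ² = Σ (O − E)² / E
  red-fruited: (330 − 357.75)² / 357.75 = 2.1525
  yellow-fruited: (147 − 119.25)² / 119.25 = 6.4575
χ² = 2.1525 + 6.4575 = 8.610

8.610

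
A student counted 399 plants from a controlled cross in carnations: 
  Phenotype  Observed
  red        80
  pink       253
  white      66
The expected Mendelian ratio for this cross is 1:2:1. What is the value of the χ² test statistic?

Expected counts for N = 399 under a 1:2:1 ratio (total parts = 4):
  red: 399 × 1/4 = 99.75
  pink: 399 × 2/4 = 199.5
  white: 399 × 1/4 = 99.75
χ² = Σ (O − E)² / E
  red: (80 − 99.75)² / 99.75 = 3.9104
  pink: (253 − 199.5)² / 199.5 = 14.3471
  white: (66 − 99.75)² / 99.75 = 11.4192
χ² = 3.9104 + 14.3471 + 11.4192 = 29.6767 ≈ 29.677

29.677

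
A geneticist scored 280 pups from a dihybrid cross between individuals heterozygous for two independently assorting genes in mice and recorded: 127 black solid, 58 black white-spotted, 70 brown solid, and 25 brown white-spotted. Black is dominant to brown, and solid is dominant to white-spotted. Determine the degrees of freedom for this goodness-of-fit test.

3

A dihybrid F₂ with independent assortment and complete dominance at both loci gives a 9:3:3:1 phenotypic ratio.
A goodness-of-fit test with 4 phenotype classes has df = 4 − 1 = 3.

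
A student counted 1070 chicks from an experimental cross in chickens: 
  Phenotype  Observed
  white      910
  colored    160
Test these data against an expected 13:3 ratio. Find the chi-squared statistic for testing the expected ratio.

Expected counts for N = 1070 under a 13:3 ratio (total parts = 16):
  white: 1070 × 13/16 = 869.375
  colored: 1070 × 3/16 = 200.625
χ² = Σ (O − E)² / E
  white: (910 − 869.375)² / 869.375 = 1.8984
  colored: (160 − 200.625)² / 200.625 = 8.2262
χ² = 1.8984 + 8.2262 = 10.1246 ≈ 10.125

10.125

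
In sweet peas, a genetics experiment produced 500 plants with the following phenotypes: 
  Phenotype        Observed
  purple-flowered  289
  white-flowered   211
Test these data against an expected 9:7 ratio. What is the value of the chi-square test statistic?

Total ratio parts = 16. Expected numbers out of 500:
  purple-flowered: 500 × 9/16 = 281.25
  white-flowered: 500 × 7/16 = 218.75
χ² = Σ (O − E)² / E
  purple-flowered: (289 − 281.25)² / 281.25 = 0.2136
  white-flowered: (211 − 218.75)² / 218.75 = 0.2746
χ² = 0.2136 + 0.2746 = 0.4882 ≈ 0.488

0.488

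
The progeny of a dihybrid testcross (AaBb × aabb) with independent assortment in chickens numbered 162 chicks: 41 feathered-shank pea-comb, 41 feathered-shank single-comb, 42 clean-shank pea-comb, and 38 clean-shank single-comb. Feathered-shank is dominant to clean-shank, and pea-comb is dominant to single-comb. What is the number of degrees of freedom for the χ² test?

A dihybrid testcross with independent assortment gives a 1:1:1:1 ratio.
A goodness-of-fit test with 4 phenotype classes has df = 4 − 1 = 3.

3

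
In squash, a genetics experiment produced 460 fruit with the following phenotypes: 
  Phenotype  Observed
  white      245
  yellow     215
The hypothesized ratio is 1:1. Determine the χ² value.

1.957

Expected counts for N = 460 under a 1:1 ratio (total parts = 2):
  white: 460 × 1/2 = 230
  yellow: 460 × 1/2 = 230
χ² = Σ (O − E)² / E
  white: (245 − 230)² / 230 = 0.9783
  yellow: (215 − 230)² / 230 = 0.9783
χ² = 0.9783 + 0.9783 = 1.9566 ≈ 1.957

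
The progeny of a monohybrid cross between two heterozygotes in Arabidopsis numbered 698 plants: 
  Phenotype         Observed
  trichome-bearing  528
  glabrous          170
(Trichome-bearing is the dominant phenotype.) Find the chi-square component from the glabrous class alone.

0.116

For a monohybrid cross between heterozygotes with complete dominance, the expected phenotypic ratio is 3:1.
Under the 3:1 hypothesis (Σ ratio = 4, N = 698):
  trichome-bearing: 698 × 3/4 = 523.5
  glabrous: 698 × 1/4 = 174.5
Contribution of glabrous: (170 − 174.5)² / 174.5 = 0.1160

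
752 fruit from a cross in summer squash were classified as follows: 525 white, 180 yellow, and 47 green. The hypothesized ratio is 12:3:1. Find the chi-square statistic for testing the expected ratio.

Expected counts for N = 752 under a 12:3:1 ratio (total parts = 16):
  white: 752 × 12/16 = 564
  yellow: 752 × 3/16 = 141
  green: 752 × 1/16 = 47
χ² = Σ (O − E)² / E
  white: (525 − 564)² / 564 = 2.6968
  yellow: (180 − 141)² / 141 = 10.7872
  green: (47 − 47)² / 47 = 0.0000
χ² = 2.6968 + 10.7872 + 0.0000 = 13.484

13.484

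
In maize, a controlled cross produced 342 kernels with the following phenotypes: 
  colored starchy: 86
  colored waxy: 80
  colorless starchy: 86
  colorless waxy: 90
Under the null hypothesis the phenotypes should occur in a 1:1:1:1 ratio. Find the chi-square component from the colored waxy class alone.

Expected counts for N = 342 under a 1:1:1:1 ratio (total parts = 4):
  colored starchy: 342 × 1/4 = 85.5
  colored waxy: 342 × 1/4 = 85.5
  colorless starchy: 342 × 1/4 = 85.5
  colorless waxy: 342 × 1/4 = 85.5
Contribution of colored waxy: (80 − 85.5)² / 85.5 = 0.3538

0.354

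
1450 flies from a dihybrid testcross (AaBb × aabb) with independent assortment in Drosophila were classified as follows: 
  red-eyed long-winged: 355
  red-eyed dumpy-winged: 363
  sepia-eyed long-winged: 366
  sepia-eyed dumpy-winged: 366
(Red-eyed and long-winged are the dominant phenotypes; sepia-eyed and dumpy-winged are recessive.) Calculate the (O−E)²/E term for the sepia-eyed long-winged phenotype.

0.034

A dihybrid testcross with independent assortment gives a 1:1:1:1 ratio.
Under the 1:1:1:1 hypothesis (Σ ratio = 4, N = 1450):
  red-eyed long-winged: 1450 × 1/4 = 362.5
  red-eyed dumpy-winged: 1450 × 1/4 = 362.5
  sepia-eyed long-winged: 1450 × 1/4 = 362.5
  sepia-eyed dumpy-winged: 1450 × 1/4 = 362.5
Contribution of sepia-eyed long-winged: (366 − 362.5)² / 362.5 = 0.0338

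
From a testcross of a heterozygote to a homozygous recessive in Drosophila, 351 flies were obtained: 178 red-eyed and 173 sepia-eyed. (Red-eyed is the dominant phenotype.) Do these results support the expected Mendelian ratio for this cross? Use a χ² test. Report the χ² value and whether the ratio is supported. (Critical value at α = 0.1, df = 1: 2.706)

0.071; consistent

A testcross of a heterozygote (Aa × aa) gives a 1:1 phenotypic ratio.
Under the 1:1 hypothesis (Σ ratio = 2, N = 351):
  red-eyed: 351 × 1/2 = 175.5
  sepia-eyed: 351 × 1/2 = 175.5
χ² = Σ (O − E)² / E
  red-eyed: (178 − 175.5)² / 175.5 = 0.0356
  sepia-eyed: (173 − 175.5)² / 175.5 = 0.0356
χ² = 0.0356 + 0.0356 = 0.0712 ≈ 0.071
Degrees of freedom = 2 − 1 = 1; critical value at α = 0.1 is 2.706.
Since 0.071 < 2.706, we fail to reject the null hypothesis — the data are consistent with the 1:1 ratio.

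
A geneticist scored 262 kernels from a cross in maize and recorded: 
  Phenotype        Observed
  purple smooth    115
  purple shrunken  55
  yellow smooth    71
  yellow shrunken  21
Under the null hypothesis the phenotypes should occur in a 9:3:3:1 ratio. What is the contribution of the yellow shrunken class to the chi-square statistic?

Total ratio parts = 16. Expected numbers out of 262:
  purple smooth: 262 × 9/16 = 147.375
  purple shrunken: 262 × 3/16 = 49.125
  yellow smooth: 262 × 3/16 = 49.125
  yellow shrunken: 262 × 1/16 = 16.375
Contribution of yellow shrunken: (21 − 16.375)² / 16.375 = 1.3063

1.306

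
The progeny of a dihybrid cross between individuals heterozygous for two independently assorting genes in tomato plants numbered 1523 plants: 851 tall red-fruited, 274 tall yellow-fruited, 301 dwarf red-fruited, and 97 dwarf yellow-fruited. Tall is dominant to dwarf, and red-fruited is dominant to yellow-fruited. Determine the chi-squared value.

1.375

A dihybrid F₂ with independent assortment and complete dominance at both loci gives a 9:3:3:1 phenotypic ratio.
Total ratio parts = 16. Expected numbers out of 1523:
  tall red-fruited: 1523 × 9/16 = 856.6875
  tall yellow-fruited: 1523 × 3/16 = 285.5625
  dwarf red-fruited: 1523 × 3/16 = 285.5625
  dwarf yellow-fruited: 1523 × 1/16 = 95.1875
χ² = Σ (O − E)² / E
  tall red-fruited: (851 − 856.6875)² / 856.6875 = 0.0378
  tall yellow-fruited: (274 − 285.5625)² / 285.5625 = 0.4682
  dwarf red-fruited: (301 − 285.5625)² / 285.5625 = 0.8346
  dwarf yellow-fruited: (97 − 95.1875)² / 95.1875 = 0.0345
χ² = 0.0378 + 0.4682 + 0.8346 + 0.0345 = 1.3751 ≈ 1.375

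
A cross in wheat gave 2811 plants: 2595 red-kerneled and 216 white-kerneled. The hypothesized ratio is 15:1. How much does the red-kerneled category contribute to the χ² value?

0.617

Under the 15:1 hypothesis (Σ ratio = 16, N = 2811):
  red-kerneled: 2811 × 15/16 = 2635.3125
  white-kerneled: 2811 × 1/16 = 175.6875
Contribution of red-kerneled: (2595 − 2635.3125)² / 2635.3125 = 0.6167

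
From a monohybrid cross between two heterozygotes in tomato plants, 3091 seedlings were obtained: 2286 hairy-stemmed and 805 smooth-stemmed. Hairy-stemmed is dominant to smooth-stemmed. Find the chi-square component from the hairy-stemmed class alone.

For a monohybrid cross between heterozygotes with complete dominance, the expected phenotypic ratio is 3:1.
Expected counts for N = 3091 under a 3:1 ratio (total parts = 4):
  hairy-stemmed: 3091 × 3/4 = 2318.25
  smooth-stemmed: 3091 × 1/4 = 772.75
Contribution of hairy-stemmed: (2286 − 2318.25)² / 2318.25 = 0.4486

0.449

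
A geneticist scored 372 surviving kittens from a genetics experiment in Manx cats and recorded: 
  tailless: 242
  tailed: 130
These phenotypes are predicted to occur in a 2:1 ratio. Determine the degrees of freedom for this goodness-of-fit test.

1

A goodness-of-fit test with 2 phenotype classes has df = 2 − 1 = 1.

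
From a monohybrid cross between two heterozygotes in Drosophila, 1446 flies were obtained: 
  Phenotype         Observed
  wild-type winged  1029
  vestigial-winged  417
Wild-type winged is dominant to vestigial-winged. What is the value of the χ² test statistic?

For a monohybrid cross between heterozygotes with complete dominance, the expected phenotypic ratio is 3:1.
Expected counts for N = 1446 under a 3:1 ratio (total parts = 4):
  wild-type winged: 1446 × 3/4 = 1084.5
  vestigial-winged: 1446 × 1/4 = 361.5
χ² = Σ (O − E)² / E
  wild-type winged: (1029 − 1084.5)² / 1084.5 = 2.8402
  vestigial-winged: (417 − 361.5)² / 361.5 = 8.5207
χ² = 2.8402 + 8.5207 = 11.3609 ≈ 11.361

11.361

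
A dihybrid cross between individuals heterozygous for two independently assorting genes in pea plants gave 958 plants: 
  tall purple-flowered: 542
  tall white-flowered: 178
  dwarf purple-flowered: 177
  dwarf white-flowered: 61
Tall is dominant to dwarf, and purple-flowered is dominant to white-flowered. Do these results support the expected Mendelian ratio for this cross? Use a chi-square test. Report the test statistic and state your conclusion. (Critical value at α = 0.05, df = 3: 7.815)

0.092; consistent

A dihybrid F₂ with independent assortment and complete dominance at both loci gives a 9:3:3:1 phenotypic ratio.
Expected counts for N = 958 under a 9:3:3:1 ratio (total parts = 16):
  tall purple-flowered: 958 × 9/16 = 538.875
  tall white-flowered: 958 × 3/16 = 179.625
  dwarf purple-flowered: 958 × 3/16 = 179.625
  dwarf white-flowered: 958 × 1/16 = 59.875
χ² = Σ (O − E)² / E
  tall purple-flowered: (542 − 538.875)² / 538.875 = 0.0181
  tall white-flowered: (178 − 179.625)² / 179.625 = 0.0147
  dwarf purple-flowered: (177 − 179.625)² / 179.625 = 0.0384
  dwarf white-flowered: (61 − 59.875)² / 59.875 = 0.0211
χ² = 0.0181 + 0.0147 + 0.0384 + 0.0211 = 0.0923 ≈ 0.092
Degrees of freedom = 4 − 1 = 3; critical value at α = 0.05 is 7.815.
Since 0.092 < 7.815, we fail to reject the null hypothesis — the data are consistent with the 9:3:3:1 ratio.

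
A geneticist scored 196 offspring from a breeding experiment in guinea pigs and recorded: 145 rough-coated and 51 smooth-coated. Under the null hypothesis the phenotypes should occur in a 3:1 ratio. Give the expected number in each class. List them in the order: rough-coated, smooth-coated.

Expected counts for N = 196 under a 3:1 ratio (total parts = 4):
  rough-coated: 196 × 3/4 = 147
  smooth-coated: 196 × 1/4 = 49

147, 49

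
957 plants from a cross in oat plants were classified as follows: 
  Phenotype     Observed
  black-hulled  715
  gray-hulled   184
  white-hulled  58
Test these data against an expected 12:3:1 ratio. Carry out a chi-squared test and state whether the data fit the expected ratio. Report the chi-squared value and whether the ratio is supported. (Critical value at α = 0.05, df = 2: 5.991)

The 12:3:1 ratio has 16 parts, so with N = 957 the expected counts are:
  black-hulled: 957 × 12/16 = 717.75
  gray-hulled: 957 × 3/16 = 179.4375
  white-hulled: 957 × 1/16 = 59.8125
χ² = Σ (O − E)² / E
  black-hulled: (715 − 717.75)² / 717.75 = 0.0105
  gray-hulled: (184 − 179.4375)² / 179.4375 = 0.1160
  white-hulled: (58 − 59.8125)² / 59.8125 = 0.0549
χ² = 0.0105 + 0.1160 + 0.0549 = 0.1814 ≈ 0.181
Degrees of freedom = 3 − 1 = 2; critical value at α = 0.05 is 5.991.
Since 0.181 < 5.991, we fail to reject the null hypothesis — the data are consistent with the 12:3:1 ratio.

0.181; consistent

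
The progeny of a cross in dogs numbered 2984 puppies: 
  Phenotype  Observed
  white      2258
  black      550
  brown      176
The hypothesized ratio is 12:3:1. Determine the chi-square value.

0.931

Expected counts for N = 2984 under a 12:3:1 ratio (total parts = 16):
  white: 2984 × 12/16 = 2238
  black: 2984 × 3/16 = 559.5
  brown: 2984 × 1/16 = 186.5
χ² = Σ (O − E)² / E
  white: (2258 − 2238)² / 2238 = 0.1787
  black: (550 − 559.5)² / 559.5 = 0.1613
  brown: (176 − 186.5)² / 186.5 = 0.5912
χ² = 0.1787 + 0.1613 + 0.5912 = 0.9312 ≈ 0.931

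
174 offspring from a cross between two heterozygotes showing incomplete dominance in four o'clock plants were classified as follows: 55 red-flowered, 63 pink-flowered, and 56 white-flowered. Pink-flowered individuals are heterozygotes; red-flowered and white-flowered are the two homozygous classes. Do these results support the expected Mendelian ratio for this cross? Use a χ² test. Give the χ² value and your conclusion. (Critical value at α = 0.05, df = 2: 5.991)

With incomplete dominance, a heterozygote × heterozygote cross gives a 1:2:1 phenotypic ratio.
Under the 1:2:1 hypothesis (Σ ratio = 4, N = 174):
  red-flowered: 174 × 1/4 = 43.5
  pink-flowered: 174 × 2/4 = 87
  white-flowered: 174 × 1/4 = 43.5
χ² = Σ (O − E)² / E
  red-flowered: (55 − 43.5)² / 43.5 = 3.0402
  pink-flowered: (63 − 87)² / 87 = 6.6207
  white-flowered: (56 − 43.5)² / 43.5 = 3.5920
χ² = 3.0402 + 6.6207 + 3.5920 = 13.2529 ≈ 13.253
Degrees of freedom = 3 − 1 = 2; critical value at α = 0.05 is 5.991.
Since 13.253 > 5.991, we reject the null hypothesis — the data do not fit the 1:2:1 ratio.

13.253; not consistent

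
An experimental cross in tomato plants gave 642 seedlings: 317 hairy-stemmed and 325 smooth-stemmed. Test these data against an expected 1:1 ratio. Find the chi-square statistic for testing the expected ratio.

Total ratio parts = 2. Expected numbers out of 642:
  hairy-stemmed: 642 × 1/2 = 321
  smooth-stemmed: 642 × 1/2 = 321
χ² = Σ (O − E)² / E
  hairy-stemmed: (317 − 321)² / 321 = 0.0498
  smooth-stemmed: (325 − 321)² / 321 = 0.0498
χ² = 0.0498 + 0.0498 = 0.0996 ≈ 0.100

0.100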